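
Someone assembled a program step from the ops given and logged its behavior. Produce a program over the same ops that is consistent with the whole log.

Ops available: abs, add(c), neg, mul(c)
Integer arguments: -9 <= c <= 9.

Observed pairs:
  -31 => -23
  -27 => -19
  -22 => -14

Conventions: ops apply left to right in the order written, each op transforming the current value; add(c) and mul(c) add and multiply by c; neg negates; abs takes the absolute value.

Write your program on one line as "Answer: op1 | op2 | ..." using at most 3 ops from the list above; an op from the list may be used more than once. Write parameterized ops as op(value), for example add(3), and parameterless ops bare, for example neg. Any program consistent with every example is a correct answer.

neg | add(-8) | neg

Check, running the answer program on each example:
  -31 -> 31 -> 23 -> -23
  -27 -> 27 -> 19 -> -19
  -22 -> 22 -> 14 -> -14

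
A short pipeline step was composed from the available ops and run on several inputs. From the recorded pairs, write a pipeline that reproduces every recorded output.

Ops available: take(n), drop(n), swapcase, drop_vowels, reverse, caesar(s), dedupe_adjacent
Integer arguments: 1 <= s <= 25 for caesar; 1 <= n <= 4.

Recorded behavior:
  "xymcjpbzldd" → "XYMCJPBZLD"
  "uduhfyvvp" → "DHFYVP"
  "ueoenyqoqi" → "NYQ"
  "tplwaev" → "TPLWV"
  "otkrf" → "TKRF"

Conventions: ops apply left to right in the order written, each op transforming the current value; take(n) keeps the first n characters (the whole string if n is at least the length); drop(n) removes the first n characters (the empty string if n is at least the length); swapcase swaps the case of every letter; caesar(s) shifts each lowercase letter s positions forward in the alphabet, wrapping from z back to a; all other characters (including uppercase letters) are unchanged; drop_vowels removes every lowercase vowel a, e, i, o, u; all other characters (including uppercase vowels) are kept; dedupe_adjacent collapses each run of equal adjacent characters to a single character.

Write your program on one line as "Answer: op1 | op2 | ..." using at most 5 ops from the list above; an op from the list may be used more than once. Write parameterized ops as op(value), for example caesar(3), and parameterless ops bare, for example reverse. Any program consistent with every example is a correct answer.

dedupe_adjacent | drop_vowels | dedupe_adjacent | swapcase

Check, running the answer program on each example:
  "xymcjpbzldd" -> "xymcjpbzld" -> "xymcjpbzld" -> "xymcjpbzld" -> "XYMCJPBZLD"
  "uduhfyvvp" -> "uduhfyvp" -> "dhfyvp" -> "dhfyvp" -> "DHFYVP"
  "ueoenyqoqi" -> "ueoenyqoqi" -> "nyqq" -> "nyq" -> "NYQ"
  "tplwaev" -> "tplwaev" -> "tplwv" -> "tplwv" -> "TPLWV"
  "otkrf" -> "otkrf" -> "tkrf" -> "tkrf" -> "TKRF"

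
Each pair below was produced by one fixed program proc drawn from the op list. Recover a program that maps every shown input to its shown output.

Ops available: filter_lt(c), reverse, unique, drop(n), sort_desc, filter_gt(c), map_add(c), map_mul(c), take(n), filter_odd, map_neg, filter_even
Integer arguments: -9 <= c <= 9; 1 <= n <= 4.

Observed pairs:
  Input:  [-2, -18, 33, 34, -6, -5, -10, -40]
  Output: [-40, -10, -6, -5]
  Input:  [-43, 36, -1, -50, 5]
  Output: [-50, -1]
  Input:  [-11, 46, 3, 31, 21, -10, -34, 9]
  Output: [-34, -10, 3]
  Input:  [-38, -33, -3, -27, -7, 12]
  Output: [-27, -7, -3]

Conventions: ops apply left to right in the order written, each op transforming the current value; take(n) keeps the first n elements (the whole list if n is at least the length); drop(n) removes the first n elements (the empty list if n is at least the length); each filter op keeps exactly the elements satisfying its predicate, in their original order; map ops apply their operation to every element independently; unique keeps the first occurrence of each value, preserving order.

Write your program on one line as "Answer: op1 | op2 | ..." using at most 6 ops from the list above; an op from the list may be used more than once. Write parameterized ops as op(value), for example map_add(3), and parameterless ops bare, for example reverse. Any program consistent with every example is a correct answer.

drop(2) | sort_desc | reverse | take(4) | filter_lt(4)

Check, running the answer program on each example:
  [-2, -18, 33, 34, -6, -5, -10, -40] -> [33, 34, -6, -5, -10, -40] -> [34, 33, -5, -6, -10, -40] -> [-40, -10, -6, -5, 33, 34] -> [-40, -10, -6, -5] -> [-40, -10, -6, -5]
  [-43, 36, -1, -50, 5] -> [-1, -50, 5] -> [5, -1, -50] -> [-50, -1, 5] -> [-50, -1, 5] -> [-50, -1]
  [-11, 46, 3, 31, 21, -10, -34, 9] -> [3, 31, 21, -10, -34, 9] -> [31, 21, 9, 3, -10, -34] -> [-34, -10, 3, 9, 21, 31] -> [-34, -10, 3, 9] -> [-34, -10, 3]
  [-38, -33, -3, -27, -7, 12] -> [-3, -27, -7, 12] -> [12, -3, -7, -27] -> [-27, -7, -3, 12] -> [-27, -7, -3, 12] -> [-27, -7, -3]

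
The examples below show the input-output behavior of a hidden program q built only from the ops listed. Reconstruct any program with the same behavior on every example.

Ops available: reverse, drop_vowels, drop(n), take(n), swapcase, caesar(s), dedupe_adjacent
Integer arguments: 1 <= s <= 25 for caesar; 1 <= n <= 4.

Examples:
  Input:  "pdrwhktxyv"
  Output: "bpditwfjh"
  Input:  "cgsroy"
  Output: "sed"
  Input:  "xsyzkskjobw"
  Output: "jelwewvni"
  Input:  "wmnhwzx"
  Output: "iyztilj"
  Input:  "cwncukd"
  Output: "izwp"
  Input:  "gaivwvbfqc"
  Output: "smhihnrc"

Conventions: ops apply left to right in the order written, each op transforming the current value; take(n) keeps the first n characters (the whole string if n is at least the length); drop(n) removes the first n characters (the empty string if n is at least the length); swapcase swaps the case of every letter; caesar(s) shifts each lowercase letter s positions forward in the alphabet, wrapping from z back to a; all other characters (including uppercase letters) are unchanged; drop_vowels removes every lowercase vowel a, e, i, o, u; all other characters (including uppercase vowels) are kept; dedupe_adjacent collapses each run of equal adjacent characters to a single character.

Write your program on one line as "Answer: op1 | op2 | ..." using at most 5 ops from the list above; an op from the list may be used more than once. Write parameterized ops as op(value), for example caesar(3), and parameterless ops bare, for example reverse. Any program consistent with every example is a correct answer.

reverse | caesar(6) | drop_vowels | caesar(6) | reverse

Check, running the answer program on each example:
  "pdrwhktxyv" -> "vyxtkhwrdp" -> "bedzqncxjv" -> "bdzqncxjv" -> "hjfwtidpb" -> "bpditwfjh"
  "cgsroy" -> "yorsgc" -> "euxymi" -> "xym" -> "des" -> "sed"
  "xsyzkskjobw" -> "wbojkskzysx" -> "chupqyqfeyd" -> "chpqyqfyd" -> "invwewlej" -> "jelwewvni"
  "wmnhwzx" -> "xzwhnmw" -> "dfcntsc" -> "dfcntsc" -> "jlitzyi" -> "iyztilj"
  "cwncukd" -> "dkucnwc" -> "jqaitci" -> "jqtc" -> "pwzi" -> "izwp"
  "gaivwvbfqc" -> "cqfbvwviag" -> "iwlhbcbogm" -> "wlhbcbgm" -> "crnhihms" -> "smhihnrc"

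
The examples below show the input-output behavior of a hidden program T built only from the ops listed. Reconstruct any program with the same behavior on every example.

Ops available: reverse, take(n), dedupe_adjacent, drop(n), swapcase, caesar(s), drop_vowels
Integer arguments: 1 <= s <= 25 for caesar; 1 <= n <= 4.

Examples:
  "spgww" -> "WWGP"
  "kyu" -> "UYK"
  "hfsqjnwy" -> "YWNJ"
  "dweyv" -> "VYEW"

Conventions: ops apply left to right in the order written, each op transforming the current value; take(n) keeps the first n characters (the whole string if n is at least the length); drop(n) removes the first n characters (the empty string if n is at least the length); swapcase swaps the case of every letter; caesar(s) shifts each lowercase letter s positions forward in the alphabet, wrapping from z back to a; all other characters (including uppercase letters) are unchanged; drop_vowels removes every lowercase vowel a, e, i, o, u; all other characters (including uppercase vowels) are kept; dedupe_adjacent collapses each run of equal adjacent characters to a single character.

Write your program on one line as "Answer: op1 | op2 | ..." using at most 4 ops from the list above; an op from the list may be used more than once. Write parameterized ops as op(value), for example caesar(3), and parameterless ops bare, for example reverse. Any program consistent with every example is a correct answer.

reverse | swapcase | take(4)

Check, running the answer program on each example:
  "spgww" -> "wwgps" -> "WWGPS" -> "WWGP"
  "kyu" -> "uyk" -> "UYK" -> "UYK"
  "hfsqjnwy" -> "ywnjqsfh" -> "YWNJQSFH" -> "YWNJ"
  "dweyv" -> "vyewd" -> "VYEWD" -> "VYEW"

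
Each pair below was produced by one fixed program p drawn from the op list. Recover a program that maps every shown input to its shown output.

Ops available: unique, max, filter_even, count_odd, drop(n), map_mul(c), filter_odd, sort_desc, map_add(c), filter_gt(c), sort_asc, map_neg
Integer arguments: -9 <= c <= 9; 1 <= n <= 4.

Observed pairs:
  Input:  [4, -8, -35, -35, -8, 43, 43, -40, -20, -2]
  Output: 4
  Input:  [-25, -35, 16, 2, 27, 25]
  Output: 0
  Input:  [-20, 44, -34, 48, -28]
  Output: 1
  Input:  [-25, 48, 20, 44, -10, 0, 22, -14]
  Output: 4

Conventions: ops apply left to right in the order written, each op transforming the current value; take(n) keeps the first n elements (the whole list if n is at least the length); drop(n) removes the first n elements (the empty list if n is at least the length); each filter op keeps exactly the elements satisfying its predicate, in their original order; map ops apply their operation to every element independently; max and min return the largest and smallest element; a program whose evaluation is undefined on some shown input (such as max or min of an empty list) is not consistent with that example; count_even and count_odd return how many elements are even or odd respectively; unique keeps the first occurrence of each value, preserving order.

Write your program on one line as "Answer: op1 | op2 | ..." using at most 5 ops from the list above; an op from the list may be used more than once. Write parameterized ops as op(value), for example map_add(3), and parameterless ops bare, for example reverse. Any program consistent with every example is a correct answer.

map_add(9) | map_mul(3) | drop(4) | unique | count_odd

Check, running the answer program on each example:
  [4, -8, -35, -35, -8, 43, 43, -40, -20, -2] -> [13, 1, -26, -26, 1, 52, 52, -31, -11, 7] -> [39, 3, -78, -78, 3, 156, 156, -93, -33, 21] -> [3, 156, 156, -93, -33, 21] -> [3, 156, -93, -33, 21] -> 4
  [-25, -35, 16, 2, 27, 25] -> [-16, -26, 25, 11, 36, 34] -> [-48, -78, 75, 33, 108, 102] -> [108, 102] -> [108, 102] -> 0
  [-20, 44, -34, 48, -28] -> [-11, 53, -25, 57, -19] -> [-33, 159, -75, 171, -57] -> [-57] -> [-57] -> 1
  [-25, 48, 20, 44, -10, 0, 22, -14] -> [-16, 57, 29, 53, -1, 9, 31, -5] -> [-48, 171, 87, 159, -3, 27, 93, -15] -> [-3, 27, 93, -15] -> [-3, 27, 93, -15] -> 4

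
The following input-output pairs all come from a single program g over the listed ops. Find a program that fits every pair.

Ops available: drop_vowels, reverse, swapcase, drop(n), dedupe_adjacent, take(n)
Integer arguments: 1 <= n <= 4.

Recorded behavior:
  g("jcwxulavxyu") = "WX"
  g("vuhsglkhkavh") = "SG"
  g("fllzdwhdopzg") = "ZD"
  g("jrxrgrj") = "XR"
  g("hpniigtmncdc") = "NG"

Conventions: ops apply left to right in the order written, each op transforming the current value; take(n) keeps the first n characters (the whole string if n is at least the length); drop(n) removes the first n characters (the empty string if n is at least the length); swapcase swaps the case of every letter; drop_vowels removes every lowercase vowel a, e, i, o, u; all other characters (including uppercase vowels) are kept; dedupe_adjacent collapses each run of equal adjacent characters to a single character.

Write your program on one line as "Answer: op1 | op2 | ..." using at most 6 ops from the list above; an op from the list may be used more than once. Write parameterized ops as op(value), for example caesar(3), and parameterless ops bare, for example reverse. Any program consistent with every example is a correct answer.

dedupe_adjacent | drop_vowels | swapcase | take(4) | drop(2)

Check, running the answer program on each example:
  "jcwxulavxyu" -> "jcwxulavxyu" -> "jcwxlvxy" -> "JCWXLVXY" -> "JCWX" -> "WX"
  "vuhsglkhkavh" -> "vuhsglkhkavh" -> "vhsglkhkvh" -> "VHSGLKHKVH" -> "VHSG" -> "SG"
  "fllzdwhdopzg" -> "flzdwhdopzg" -> "flzdwhdpzg" -> "FLZDWHDPZG" -> "FLZD" -> "ZD"
  "jrxrgrj" -> "jrxrgrj" -> "jrxrgrj" -> "JRXRGRJ" -> "JRXR" -> "XR"
  "hpniigtmncdc" -> "hpnigtmncdc" -> "hpngtmncdc" -> "HPNGTMNCDC" -> "HPNG" -> "NG"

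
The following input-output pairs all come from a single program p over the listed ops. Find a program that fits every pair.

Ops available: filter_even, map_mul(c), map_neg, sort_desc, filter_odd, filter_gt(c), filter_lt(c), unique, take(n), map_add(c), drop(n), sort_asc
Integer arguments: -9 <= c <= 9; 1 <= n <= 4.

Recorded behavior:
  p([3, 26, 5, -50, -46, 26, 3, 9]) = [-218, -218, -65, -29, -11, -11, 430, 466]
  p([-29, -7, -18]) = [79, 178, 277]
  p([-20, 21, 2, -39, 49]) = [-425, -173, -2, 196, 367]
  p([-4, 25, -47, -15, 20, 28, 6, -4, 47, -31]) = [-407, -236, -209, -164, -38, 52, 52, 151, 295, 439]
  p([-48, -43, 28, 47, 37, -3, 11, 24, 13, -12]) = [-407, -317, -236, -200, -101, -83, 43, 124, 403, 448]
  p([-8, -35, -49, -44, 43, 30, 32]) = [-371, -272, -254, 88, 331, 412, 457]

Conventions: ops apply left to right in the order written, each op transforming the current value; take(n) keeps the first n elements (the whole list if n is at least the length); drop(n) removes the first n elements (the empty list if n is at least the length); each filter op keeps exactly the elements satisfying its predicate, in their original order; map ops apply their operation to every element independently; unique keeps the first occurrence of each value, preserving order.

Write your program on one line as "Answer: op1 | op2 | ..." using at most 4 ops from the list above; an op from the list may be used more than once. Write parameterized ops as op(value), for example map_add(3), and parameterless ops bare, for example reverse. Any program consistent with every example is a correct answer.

map_mul(-9) | sort_asc | map_add(8) | map_add(8)

Check, running the answer program on each example:
  [3, 26, 5, -50, -46, 26, 3, 9] -> [-27, -234, -45, 450, 414, -234, -27, -81] -> [-234, -234, -81, -45, -27, -27, 414, 450] -> [-226, -226, -73, -37, -19, -19, 422, 458] -> [-218, -218, -65, -29, -11, -11, 430, 466]
  [-29, -7, -18] -> [261, 63, 162] -> [63, 162, 261] -> [71, 170, 269] -> [79, 178, 277]
  [-20, 21, 2, -39, 49] -> [180, -189, -18, 351, -441] -> [-441, -189, -18, 180, 351] -> [-433, -181, -10, 188, 359] -> [-425, -173, -2, 196, 367]
  [-4, 25, -47, -15, 20, 28, 6, -4, 47, -31] -> [36, -225, 423, 135, -180, -252, -54, 36, -423, 279] -> [-423, -252, -225, -180, -54, 36, 36, 135, 279, 423] -> [-415, -244, -217, -172, -46, 44, 44, 143, 287, 431] -> [-407, -236, -209, -164, -38, 52, 52, 151, 295, 439]
  [-48, -43, 28, 47, 37, -3, 11, 24, 13, -12] -> [432, 387, -252, -423, -333, 27, -99, -216, -117, 108] -> [-423, -333, -252, -216, -117, -99, 27, 108, 387, 432] -> [-415, -325, -244, -208, -109, -91, 35, 116, 395, 440] -> [-407, -317, -236, -200, -101, -83, 43, 124, 403, 448]
  [-8, -35, -49, -44, 43, 30, 32] -> [72, 315, 441, 396, -387, -270, -288] -> [-387, -288, -270, 72, 315, 396, 441] -> [-379, -280, -262, 80, 323, 404, 449] -> [-371, -272, -254, 88, 331, 412, 457]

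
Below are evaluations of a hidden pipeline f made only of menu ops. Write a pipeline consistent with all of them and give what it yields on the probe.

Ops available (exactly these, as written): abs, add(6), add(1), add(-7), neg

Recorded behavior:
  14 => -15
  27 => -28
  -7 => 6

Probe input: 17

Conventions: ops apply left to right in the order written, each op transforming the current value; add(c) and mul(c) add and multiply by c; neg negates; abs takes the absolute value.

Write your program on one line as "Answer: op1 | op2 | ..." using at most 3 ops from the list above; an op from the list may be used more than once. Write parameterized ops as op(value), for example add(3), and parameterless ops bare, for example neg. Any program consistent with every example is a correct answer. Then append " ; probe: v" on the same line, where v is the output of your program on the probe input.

add(1) | neg ; probe: -18

Check, running the answer program on each example:
  14 -> 15 -> -15
  27 -> 28 -> -28
  -7 -> -6 -> 6
  probe: 17 -> 18 -> -18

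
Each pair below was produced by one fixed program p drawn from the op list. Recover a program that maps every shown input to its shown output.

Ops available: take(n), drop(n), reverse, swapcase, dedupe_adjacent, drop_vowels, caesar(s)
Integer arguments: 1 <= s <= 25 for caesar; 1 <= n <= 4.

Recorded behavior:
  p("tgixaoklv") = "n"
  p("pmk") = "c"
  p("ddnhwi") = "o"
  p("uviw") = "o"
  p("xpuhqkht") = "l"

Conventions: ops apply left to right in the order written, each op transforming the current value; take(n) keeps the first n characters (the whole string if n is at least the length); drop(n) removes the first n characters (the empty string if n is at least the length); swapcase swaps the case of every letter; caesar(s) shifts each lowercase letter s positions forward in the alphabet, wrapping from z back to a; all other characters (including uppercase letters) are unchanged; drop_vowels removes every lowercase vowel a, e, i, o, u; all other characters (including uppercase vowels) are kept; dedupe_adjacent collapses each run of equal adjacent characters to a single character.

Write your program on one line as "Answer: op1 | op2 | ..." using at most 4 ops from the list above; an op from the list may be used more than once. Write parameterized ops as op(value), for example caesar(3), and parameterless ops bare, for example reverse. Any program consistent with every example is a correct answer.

reverse | drop_vowels | caesar(18) | take(1)

Check, running the answer program on each example:
  "tgixaoklv" -> "vlkoaxigt" -> "vlkxgt" -> "ndcpyl" -> "n"
  "pmk" -> "kmp" -> "kmp" -> "ceh" -> "c"
  "ddnhwi" -> "iwhndd" -> "whndd" -> "ozfvv" -> "o"
  "uviw" -> "wivu" -> "wv" -> "on" -> "o"
  "xpuhqkht" -> "thkqhupx" -> "thkqhpx" -> "lzcizhp" -> "l"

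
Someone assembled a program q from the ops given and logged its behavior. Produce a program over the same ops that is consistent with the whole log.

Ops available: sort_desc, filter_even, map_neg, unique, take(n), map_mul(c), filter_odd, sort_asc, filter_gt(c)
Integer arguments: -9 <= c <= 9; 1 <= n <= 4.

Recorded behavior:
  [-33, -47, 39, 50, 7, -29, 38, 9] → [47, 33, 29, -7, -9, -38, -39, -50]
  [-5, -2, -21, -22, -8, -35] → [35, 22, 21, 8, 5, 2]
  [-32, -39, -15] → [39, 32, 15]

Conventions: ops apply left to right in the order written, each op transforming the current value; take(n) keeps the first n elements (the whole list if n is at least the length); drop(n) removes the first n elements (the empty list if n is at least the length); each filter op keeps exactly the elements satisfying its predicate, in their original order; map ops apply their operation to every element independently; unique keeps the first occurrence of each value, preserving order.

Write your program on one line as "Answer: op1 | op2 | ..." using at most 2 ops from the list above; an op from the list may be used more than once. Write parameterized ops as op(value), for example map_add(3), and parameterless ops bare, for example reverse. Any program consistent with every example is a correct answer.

map_neg | sort_desc

Check, running the answer program on each example:
  [-33, -47, 39, 50, 7, -29, 38, 9] -> [33, 47, -39, -50, -7, 29, -38, -9] -> [47, 33, 29, -7, -9, -38, -39, -50]
  [-5, -2, -21, -22, -8, -35] -> [5, 2, 21, 22, 8, 35] -> [35, 22, 21, 8, 5, 2]
  [-32, -39, -15] -> [32, 39, 15] -> [39, 32, 15]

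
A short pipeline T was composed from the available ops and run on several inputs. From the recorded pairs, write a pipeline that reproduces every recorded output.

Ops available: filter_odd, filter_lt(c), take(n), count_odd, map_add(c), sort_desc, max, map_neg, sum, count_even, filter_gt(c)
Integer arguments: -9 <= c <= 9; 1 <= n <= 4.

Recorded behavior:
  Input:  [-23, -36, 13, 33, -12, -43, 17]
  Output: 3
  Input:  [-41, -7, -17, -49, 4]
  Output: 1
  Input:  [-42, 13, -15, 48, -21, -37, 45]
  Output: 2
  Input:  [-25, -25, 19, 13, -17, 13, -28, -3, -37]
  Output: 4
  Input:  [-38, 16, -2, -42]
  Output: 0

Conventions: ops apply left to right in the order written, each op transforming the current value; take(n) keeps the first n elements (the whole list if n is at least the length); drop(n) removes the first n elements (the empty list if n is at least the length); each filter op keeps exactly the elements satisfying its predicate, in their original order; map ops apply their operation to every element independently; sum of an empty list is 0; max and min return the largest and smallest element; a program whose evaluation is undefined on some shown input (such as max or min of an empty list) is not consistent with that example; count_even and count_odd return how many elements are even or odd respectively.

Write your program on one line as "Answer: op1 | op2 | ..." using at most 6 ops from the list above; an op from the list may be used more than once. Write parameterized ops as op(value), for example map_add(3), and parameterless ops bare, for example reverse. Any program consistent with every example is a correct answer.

filter_odd | filter_gt(-9) | sort_desc | map_neg | count_odd

Check, running the answer program on each example:
  [-23, -36, 13, 33, -12, -43, 17] -> [-23, 13, 33, -43, 17] -> [13, 33, 17] -> [33, 17, 13] -> [-33, -17, -13] -> 3
  [-41, -7, -17, -49, 4] -> [-41, -7, -17, -49] -> [-7] -> [-7] -> [7] -> 1
  [-42, 13, -15, 48, -21, -37, 45] -> [13, -15, -21, -37, 45] -> [13, 45] -> [45, 13] -> [-45, -13] -> 2
  [-25, -25, 19, 13, -17, 13, -28, -3, -37] -> [-25, -25, 19, 13, -17, 13, -3, -37] -> [19, 13, 13, -3] -> [19, 13, 13, -3] -> [-19, -13, -13, 3] -> 4
  [-38, 16, -2, -42] -> [] -> [] -> [] -> [] -> 0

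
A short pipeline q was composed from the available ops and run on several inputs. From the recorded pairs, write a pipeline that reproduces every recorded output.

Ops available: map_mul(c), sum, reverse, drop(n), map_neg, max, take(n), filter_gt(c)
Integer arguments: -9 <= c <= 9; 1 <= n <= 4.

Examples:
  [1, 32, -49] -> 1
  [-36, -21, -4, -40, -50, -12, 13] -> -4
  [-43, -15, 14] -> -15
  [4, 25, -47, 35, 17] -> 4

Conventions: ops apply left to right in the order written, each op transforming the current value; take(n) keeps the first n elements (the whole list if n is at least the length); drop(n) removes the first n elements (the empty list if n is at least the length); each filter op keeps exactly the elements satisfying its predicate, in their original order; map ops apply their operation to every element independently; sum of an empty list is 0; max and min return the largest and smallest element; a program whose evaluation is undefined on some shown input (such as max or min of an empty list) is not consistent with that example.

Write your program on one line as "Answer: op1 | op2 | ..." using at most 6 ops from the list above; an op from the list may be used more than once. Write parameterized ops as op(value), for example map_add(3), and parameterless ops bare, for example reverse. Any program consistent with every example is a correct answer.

map_neg | filter_gt(-5) | take(4) | map_neg | max

Check, running the answer program on each example:
  [1, 32, -49] -> [-1, -32, 49] -> [-1, 49] -> [-1, 49] -> [1, -49] -> 1
  [-36, -21, -4, -40, -50, -12, 13] -> [36, 21, 4, 40, 50, 12, -13] -> [36, 21, 4, 40, 50, 12] -> [36, 21, 4, 40] -> [-36, -21, -4, -40] -> -4
  [-43, -15, 14] -> [43, 15, -14] -> [43, 15] -> [43, 15] -> [-43, -15] -> -15
  [4, 25, -47, 35, 17] -> [-4, -25, 47, -35, -17] -> [-4, 47] -> [-4, 47] -> [4, -47] -> 4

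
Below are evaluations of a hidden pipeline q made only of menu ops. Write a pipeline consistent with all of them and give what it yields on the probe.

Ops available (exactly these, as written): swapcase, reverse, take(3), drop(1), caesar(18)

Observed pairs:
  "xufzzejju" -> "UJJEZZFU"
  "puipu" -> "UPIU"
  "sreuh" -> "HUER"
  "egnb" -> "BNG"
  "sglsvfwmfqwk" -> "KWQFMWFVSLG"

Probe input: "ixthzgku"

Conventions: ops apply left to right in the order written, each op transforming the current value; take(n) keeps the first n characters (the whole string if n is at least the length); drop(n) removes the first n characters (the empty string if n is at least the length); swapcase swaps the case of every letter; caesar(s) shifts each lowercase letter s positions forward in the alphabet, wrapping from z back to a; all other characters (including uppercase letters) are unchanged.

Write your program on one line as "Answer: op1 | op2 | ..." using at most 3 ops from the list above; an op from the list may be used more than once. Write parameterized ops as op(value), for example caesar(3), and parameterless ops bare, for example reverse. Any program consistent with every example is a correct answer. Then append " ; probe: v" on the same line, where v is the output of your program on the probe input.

drop(1) | reverse | swapcase ; probe: "UKGZHTX"

Check, running the answer program on each example:
  "xufzzejju" -> "ufzzejju" -> "ujjezzfu" -> "UJJEZZFU"
  "puipu" -> "uipu" -> "upiu" -> "UPIU"
  "sreuh" -> "reuh" -> "huer" -> "HUER"
  "egnb" -> "gnb" -> "bng" -> "BNG"
  "sglsvfwmfqwk" -> "glsvfwmfqwk" -> "kwqfmwfvslg" -> "KWQFMWFVSLG"
  probe: "ixthzgku" -> "xthzgku" -> "ukgzhtx" -> "UKGZHTX"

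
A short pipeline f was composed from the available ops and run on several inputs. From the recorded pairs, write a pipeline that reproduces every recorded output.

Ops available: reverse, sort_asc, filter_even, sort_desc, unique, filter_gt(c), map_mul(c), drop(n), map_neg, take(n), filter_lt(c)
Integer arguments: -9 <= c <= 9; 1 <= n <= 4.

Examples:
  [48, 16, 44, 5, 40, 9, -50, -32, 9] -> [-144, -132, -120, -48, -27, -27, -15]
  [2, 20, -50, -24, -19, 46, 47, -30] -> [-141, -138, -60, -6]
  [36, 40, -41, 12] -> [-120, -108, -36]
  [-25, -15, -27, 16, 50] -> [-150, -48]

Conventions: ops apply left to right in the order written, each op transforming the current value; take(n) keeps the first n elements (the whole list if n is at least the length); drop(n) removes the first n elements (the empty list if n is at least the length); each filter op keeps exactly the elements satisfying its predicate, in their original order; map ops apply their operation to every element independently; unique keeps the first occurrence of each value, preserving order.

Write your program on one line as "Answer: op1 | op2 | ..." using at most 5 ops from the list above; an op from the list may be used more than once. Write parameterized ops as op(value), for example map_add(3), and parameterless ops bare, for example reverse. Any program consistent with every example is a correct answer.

map_mul(3) | sort_desc | filter_gt(4) | map_neg

Check, running the answer program on each example:
  [48, 16, 44, 5, 40, 9, -50, -32, 9] -> [144, 48, 132, 15, 120, 27, -150, -96, 27] -> [144, 132, 120, 48, 27, 27, 15, -96, -150] -> [144, 132, 120, 48, 27, 27, 15] -> [-144, -132, -120, -48, -27, -27, -15]
  [2, 20, -50, -24, -19, 46, 47, -30] -> [6, 60, -150, -72, -57, 138, 141, -90] -> [141, 138, 60, 6, -57, -72, -90, -150] -> [141, 138, 60, 6] -> [-141, -138, -60, -6]
  [36, 40, -41, 12] -> [108, 120, -123, 36] -> [120, 108, 36, -123] -> [120, 108, 36] -> [-120, -108, -36]
  [-25, -15, -27, 16, 50] -> [-75, -45, -81, 48, 150] -> [150, 48, -45, -75, -81] -> [150, 48] -> [-150, -48]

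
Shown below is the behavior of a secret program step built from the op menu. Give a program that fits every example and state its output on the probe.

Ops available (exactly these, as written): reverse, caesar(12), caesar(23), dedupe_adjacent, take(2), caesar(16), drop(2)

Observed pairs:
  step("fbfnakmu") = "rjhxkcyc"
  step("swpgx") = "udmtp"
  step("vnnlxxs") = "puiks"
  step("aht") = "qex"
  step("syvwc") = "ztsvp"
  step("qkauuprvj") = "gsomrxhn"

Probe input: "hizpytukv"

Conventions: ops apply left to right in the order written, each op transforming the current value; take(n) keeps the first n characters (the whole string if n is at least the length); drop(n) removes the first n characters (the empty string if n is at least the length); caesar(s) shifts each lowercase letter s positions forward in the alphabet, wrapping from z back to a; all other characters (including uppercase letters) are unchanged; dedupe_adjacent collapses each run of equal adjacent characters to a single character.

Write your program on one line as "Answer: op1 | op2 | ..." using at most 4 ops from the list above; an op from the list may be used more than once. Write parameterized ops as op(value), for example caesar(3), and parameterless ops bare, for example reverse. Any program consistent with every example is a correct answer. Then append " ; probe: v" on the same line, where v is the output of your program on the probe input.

dedupe_adjacent | caesar(23) | reverse ; probe: "shrqvmwfe"

Check, running the answer program on each example:
  "fbfnakmu" -> "fbfnakmu" -> "cyckxhjr" -> "rjhxkcyc"
  "swpgx" -> "swpgx" -> "ptmdu" -> "udmtp"
  "vnnlxxs" -> "vnlxs" -> "skiup" -> "puiks"
  "aht" -> "aht" -> "xeq" -> "qex"
  "syvwc" -> "syvwc" -> "pvstz" -> "ztsvp"
  "qkauuprvj" -> "qkauprvj" -> "nhxrmosg" -> "gsomrxhn"
  probe: "hizpytukv" -> "hizpytukv" -> "efwmvqrhs" -> "shrqvmwfe"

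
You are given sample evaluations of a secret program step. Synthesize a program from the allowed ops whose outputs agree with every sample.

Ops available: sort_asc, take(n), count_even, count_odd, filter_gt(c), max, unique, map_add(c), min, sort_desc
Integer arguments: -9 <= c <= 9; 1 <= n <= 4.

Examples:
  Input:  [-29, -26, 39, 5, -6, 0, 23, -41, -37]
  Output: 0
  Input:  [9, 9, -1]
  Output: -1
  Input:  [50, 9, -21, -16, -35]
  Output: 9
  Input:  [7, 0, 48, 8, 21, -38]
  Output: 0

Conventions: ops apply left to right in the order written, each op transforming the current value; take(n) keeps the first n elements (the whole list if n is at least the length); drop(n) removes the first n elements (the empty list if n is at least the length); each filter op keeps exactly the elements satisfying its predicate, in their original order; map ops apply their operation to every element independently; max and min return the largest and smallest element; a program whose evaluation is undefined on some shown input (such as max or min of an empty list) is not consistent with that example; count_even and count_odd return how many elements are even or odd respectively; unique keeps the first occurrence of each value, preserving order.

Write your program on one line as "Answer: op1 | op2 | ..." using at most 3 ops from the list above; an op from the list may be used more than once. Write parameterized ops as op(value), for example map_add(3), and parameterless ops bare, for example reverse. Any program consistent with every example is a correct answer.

filter_gt(-4) | unique | min

Check, running the answer program on each example:
  [-29, -26, 39, 5, -6, 0, 23, -41, -37] -> [39, 5, 0, 23] -> [39, 5, 0, 23] -> 0
  [9, 9, -1] -> [9, 9, -1] -> [9, -1] -> -1
  [50, 9, -21, -16, -35] -> [50, 9] -> [50, 9] -> 9
  [7, 0, 48, 8, 21, -38] -> [7, 0, 48, 8, 21] -> [7, 0, 48, 8, 21] -> 0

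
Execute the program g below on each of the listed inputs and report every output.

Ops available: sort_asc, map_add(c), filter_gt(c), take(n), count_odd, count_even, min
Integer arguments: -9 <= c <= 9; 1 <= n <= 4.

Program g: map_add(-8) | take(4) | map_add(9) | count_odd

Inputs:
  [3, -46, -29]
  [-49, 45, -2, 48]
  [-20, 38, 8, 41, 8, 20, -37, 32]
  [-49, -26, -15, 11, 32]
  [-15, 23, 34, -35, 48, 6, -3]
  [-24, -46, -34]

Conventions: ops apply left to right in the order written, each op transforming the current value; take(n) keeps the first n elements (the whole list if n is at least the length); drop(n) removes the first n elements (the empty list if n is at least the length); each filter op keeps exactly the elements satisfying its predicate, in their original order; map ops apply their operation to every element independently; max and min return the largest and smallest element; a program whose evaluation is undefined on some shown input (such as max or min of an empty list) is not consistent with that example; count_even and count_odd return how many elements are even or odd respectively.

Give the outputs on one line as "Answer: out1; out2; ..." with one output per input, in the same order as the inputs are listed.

1; 2; 3; 1; 1; 3

Execution, op by op:
  [3, -46, -29] -> [-5, -54, -37] -> [-5, -54, -37] -> [4, -45, -28] -> 1
  [-49, 45, -2, 48] -> [-57, 37, -10, 40] -> [-57, 37, -10, 40] -> [-48, 46, -1, 49] -> 2
  [-20, 38, 8, 41, 8, 20, -37, 32] -> [-28, 30, 0, 33, 0, 12, -45, 24] -> [-28, 30, 0, 33] -> [-19, 39, 9, 42] -> 3
  [-49, -26, -15, 11, 32] -> [-57, -34, -23, 3, 24] -> [-57, -34, -23, 3] -> [-48, -25, -14, 12] -> 1
  [-15, 23, 34, -35, 48, 6, -3] -> [-23, 15, 26, -43, 40, -2, -11] -> [-23, 15, 26, -43] -> [-14, 24, 35, -34] -> 1
  [-24, -46, -34] -> [-32, -54, -42] -> [-32, -54, -42] -> [-23, -45, -33] -> 3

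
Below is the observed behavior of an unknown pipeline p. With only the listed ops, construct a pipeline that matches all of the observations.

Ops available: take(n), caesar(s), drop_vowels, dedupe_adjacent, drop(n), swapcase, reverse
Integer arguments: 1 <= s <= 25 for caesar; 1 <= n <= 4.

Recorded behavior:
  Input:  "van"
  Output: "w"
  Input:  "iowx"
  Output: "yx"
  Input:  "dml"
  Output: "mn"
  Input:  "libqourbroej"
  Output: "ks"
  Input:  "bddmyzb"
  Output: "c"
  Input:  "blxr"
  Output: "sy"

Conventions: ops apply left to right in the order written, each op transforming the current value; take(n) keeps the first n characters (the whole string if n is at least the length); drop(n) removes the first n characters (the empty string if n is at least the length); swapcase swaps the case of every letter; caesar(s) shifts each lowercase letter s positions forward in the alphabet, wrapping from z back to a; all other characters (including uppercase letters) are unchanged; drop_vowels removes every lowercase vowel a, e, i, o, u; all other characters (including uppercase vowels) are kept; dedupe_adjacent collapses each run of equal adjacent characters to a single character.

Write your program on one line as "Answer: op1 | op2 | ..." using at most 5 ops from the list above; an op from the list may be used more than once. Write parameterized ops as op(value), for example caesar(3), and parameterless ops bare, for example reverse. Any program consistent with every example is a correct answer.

drop_vowels | reverse | caesar(1) | take(2) | drop_vowels

Check, running the answer program on each example:
  "van" -> "vn" -> "nv" -> "ow" -> "ow" -> "w"
  "iowx" -> "wx" -> "xw" -> "yx" -> "yx" -> "yx"
  "dml" -> "dml" -> "lmd" -> "mne" -> "mn" -> "mn"
  "libqourbroej" -> "lbqrbrj" -> "jrbrqbl" -> "kscsrcm" -> "ks" -> "ks"
  "bddmyzb" -> "bddmyzb" -> "bzymddb" -> "cazneec" -> "ca" -> "c"
  "blxr" -> "blxr" -> "rxlb" -> "symc" -> "sy" -> "sy"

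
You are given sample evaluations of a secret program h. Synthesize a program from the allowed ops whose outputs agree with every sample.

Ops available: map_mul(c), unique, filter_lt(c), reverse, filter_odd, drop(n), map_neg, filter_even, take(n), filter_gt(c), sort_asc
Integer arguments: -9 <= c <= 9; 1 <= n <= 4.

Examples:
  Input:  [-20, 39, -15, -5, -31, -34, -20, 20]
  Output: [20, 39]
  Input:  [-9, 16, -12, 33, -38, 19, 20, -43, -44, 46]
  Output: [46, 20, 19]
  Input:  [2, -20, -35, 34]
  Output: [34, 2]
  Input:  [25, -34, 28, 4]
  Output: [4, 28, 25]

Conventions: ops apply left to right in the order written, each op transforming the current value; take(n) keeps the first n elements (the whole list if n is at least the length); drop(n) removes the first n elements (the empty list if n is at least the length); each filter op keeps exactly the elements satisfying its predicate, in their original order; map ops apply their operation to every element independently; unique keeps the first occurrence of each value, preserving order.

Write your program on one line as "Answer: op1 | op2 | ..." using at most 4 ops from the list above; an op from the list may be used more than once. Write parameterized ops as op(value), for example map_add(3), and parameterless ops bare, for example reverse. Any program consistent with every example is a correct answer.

reverse | filter_gt(0) | take(3)

Check, running the answer program on each example:
  [-20, 39, -15, -5, -31, -34, -20, 20] -> [20, -20, -34, -31, -5, -15, 39, -20] -> [20, 39] -> [20, 39]
  [-9, 16, -12, 33, -38, 19, 20, -43, -44, 46] -> [46, -44, -43, 20, 19, -38, 33, -12, 16, -9] -> [46, 20, 19, 33, 16] -> [46, 20, 19]
  [2, -20, -35, 34] -> [34, -35, -20, 2] -> [34, 2] -> [34, 2]
  [25, -34, 28, 4] -> [4, 28, -34, 25] -> [4, 28, 25] -> [4, 28, 25]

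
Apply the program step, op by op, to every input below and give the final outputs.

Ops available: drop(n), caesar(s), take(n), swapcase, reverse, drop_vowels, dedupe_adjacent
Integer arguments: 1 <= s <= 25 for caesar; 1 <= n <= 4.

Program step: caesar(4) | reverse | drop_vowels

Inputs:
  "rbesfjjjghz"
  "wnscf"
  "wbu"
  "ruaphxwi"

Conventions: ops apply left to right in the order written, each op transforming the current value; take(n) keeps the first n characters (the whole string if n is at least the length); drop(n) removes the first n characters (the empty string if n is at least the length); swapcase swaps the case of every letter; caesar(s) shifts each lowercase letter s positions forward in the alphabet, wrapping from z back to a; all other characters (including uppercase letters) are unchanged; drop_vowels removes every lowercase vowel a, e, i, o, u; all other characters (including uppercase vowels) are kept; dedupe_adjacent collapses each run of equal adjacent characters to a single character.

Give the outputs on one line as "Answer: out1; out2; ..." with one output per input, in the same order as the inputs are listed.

"dlknnnjwfv"; "jgwr"; "yf"; "mbltyv"

Execution, op by op:
  "rbesfjjjghz" -> "vfiwjnnnkld" -> "dlknnnjwifv" -> "dlknnnjwfv"
  "wnscf" -> "arwgj" -> "jgwra" -> "jgwr"
  "wbu" -> "afy" -> "yfa" -> "yf"
  "ruaphxwi" -> "vyetlbam" -> "mablteyv" -> "mbltyv"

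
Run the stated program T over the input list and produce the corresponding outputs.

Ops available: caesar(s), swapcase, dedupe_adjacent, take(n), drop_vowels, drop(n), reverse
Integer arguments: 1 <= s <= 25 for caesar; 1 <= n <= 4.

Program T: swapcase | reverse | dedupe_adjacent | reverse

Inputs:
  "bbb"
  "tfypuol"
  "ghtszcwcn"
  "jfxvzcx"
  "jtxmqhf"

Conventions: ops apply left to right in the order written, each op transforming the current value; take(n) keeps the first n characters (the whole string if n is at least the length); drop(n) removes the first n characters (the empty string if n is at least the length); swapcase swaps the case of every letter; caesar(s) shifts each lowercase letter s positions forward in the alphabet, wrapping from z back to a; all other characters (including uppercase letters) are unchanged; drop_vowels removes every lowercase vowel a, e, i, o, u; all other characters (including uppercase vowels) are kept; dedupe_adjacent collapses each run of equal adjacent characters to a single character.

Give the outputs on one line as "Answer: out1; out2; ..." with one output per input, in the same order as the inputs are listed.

"B"; "TFYPUOL"; "GHTSZCWCN"; "JFXVZCX"; "JTXMQHF"

Execution, op by op:
  "bbb" -> "BBB" -> "BBB" -> "B" -> "B"
  "tfypuol" -> "TFYPUOL" -> "LOUPYFT" -> "LOUPYFT" -> "TFYPUOL"
  "ghtszcwcn" -> "GHTSZCWCN" -> "NCWCZSTHG" -> "NCWCZSTHG" -> "GHTSZCWCN"
  "jfxvzcx" -> "JFXVZCX" -> "XCZVXFJ" -> "XCZVXFJ" -> "JFXVZCX"
  "jtxmqhf" -> "JTXMQHF" -> "FHQMXTJ" -> "FHQMXTJ" -> "JTXMQHF"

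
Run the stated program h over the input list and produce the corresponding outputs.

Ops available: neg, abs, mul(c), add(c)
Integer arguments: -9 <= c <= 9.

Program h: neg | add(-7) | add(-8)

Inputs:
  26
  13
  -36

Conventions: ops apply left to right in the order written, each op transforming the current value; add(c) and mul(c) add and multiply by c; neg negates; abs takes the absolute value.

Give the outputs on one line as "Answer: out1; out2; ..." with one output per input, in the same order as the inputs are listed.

Execution, op by op:
  26 -> -26 -> -33 -> -41
  13 -> -13 -> -20 -> -28
  -36 -> 36 -> 29 -> 21

-41; -28; 21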